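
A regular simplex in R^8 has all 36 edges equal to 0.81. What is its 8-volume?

V = (0.81^8 / 8!) · √((8+1) / 2^8) ≈ 8.6171e-07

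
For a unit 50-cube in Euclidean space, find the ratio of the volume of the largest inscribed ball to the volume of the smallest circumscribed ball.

V_in / V_out = (r_in/r_out)^50 = (1/√50)^50 = 50^(-50/2) ≈ 3.35544e-43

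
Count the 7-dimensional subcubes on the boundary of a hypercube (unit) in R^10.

f_7(10-cube) = (10 choose 7) · 2^3 = 960.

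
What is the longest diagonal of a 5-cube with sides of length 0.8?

The space diagonal of an n-cube of side s is s√n. Here 0.8·√5 ≈ 1.78885.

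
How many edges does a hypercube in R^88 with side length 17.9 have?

The 88-cube has n·2^(n-1) = 88·2^87 = 88·154742504910672534362390528 = 13617340432139183023890366464 edges.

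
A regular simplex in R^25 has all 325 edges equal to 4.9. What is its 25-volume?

V = (4.9^25 / 25!) · √((25+1) / 2^25) ≈ 1.02063e-11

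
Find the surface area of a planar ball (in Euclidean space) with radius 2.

|∂B_2(2)| = 2πr = 2π·2 ≈ 12.5664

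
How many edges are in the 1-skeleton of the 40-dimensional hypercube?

Number of 1-faces = C(40,1)·2^(40-1) = 40·549755813888 = 21990232555520.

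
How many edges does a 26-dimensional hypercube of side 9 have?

The 26-cube has n·2^(n-1) = 26·2^25 = 26·33554432 = 872415232 edges.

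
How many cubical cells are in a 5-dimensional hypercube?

f_3(5-cube) = (5 choose 3) · 2^2 = 40.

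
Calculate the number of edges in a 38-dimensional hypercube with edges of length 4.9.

The 38-cube has n·2^(n-1) = 38·2^37 = 38·137438953472 = 5222680231936 edges.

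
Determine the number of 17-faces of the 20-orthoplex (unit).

Each 17-face is the convex hull of 18 vertices, one chosen as ±e_i from each of 18 distinct axes: 2^18·C(20,18) = 49807360.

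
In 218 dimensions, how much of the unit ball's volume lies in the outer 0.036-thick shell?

1 - (1-0.036)^218 ≈ 0.999662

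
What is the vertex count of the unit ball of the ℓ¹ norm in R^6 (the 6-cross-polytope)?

The 6-dimensional cross-polytope has 2n = 2·6 = 12 vertices.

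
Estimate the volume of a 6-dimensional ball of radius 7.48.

The n-ball volume is π^(n/2)·r^n/Γ(n/2+1). With n=6, r=7.48: V ≈ 905124.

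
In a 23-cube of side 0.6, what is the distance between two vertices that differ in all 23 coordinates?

Diagonal = √23 · 0.6 ≈ 2.8775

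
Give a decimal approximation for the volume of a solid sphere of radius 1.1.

Volume = π^{3/2}·(1.1)^3/Γ(5/2) ≈ 5.57528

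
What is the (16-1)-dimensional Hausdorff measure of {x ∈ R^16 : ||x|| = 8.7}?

|∂B_16(8.7)| ≈ 4.66216e+14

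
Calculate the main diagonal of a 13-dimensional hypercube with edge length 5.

||(5,5,...,5)|| = √(13)·5 ≈ 18.0278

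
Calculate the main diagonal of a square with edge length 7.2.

||(7.2,7.2,...,7.2)|| = √(2)·7.2 ≈ 10.1823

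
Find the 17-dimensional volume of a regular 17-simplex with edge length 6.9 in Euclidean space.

V = (6.9^17 / 17!) · √((17+1) / 2^17) ≈ 0.00600133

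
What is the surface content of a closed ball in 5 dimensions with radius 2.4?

|∂B_5(2.4)| ≈ 873.199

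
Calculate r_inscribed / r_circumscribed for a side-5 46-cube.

r_in = 5/2 (half the side); r_out = 5√46/2 (half the diagonal). Ratio = 1/√46 ≈ 0.147442.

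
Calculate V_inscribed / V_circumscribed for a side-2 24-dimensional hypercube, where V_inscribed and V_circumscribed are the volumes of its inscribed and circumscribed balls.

V_in / V_out = (r_in/r_out)^24 = (1/√24)^24 = 24^(-24/2) ≈ 2.7382e-17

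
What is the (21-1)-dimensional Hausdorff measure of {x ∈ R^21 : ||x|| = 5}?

|∂B_21(5)| = 7812500000000000·π^10/26189163 ≈ 2.79362e+13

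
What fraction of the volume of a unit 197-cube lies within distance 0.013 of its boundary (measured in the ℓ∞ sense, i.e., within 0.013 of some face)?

Shell fraction = 1 - (1-0.026)^197 ≈ 0.994427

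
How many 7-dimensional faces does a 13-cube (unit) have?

Choose 7 of 13 axes to span the face (C(13,7) = 1716 ways), then fix each of the remaining 6 coordinates at one of its two extreme values (2^6 = 64 ways): 1716·64 = 109824.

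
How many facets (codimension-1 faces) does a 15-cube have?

f_14(15-cube) = (15 choose 14) · 2^1 = 30.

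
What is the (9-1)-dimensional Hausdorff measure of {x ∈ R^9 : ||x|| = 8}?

The surface area of an n-ball is 2π^(n/2) r^(n-1) / Γ(n/2). For n=9, r=8: 536870912·π^4/105 ≈ 4.98058e+08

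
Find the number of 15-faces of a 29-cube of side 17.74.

Number of 15-faces = C(29,15) · 2^(29-15) = 77558760 · 16384 = 1270722723840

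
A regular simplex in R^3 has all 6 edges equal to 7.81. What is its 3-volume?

Volume = (√2/12) · 7.81³ = 56.1419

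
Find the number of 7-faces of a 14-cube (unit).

Number of 7-faces = C(14,7) · 2^(14-7) = 3432 · 128 = 439296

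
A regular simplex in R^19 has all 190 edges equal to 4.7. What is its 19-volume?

V = (4.7^19 / 19!) · √((19+1) / 2^19) ≈ 2.98879e-07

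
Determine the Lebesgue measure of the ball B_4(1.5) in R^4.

The n-ball volume is π^(n/2)·r^n/Γ(n/2+1). With n=4, r=1.5: V = 81·π^2/32 ≈ 24.9824.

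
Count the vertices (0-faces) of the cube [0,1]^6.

An n-cube has 2^n vertices; for n = 6 that is 2^6 = 64.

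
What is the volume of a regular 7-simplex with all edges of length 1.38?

Volume = 1.38^7 · √(8/2^7) / 7! ≈ 0.000472784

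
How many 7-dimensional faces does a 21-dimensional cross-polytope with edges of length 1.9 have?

f_7(21-orthoplex) = 2^8 · (21 choose 8) = 52093440.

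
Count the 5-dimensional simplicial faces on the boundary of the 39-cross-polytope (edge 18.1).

Each 5-face is the convex hull of 6 vertices, one chosen as ±e_i from each of 6 distinct axes: 2^6·C(39,6) = 208807872.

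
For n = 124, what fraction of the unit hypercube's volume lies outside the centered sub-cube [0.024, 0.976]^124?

1 - (1 - 2·0.024)^124 = 1 - 0.952^124 ≈ 0.997756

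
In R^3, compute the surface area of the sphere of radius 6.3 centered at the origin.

S = n·V_n(r)/r = 3·V_3(6.3)/6.3 (volume-to-surface relation), giving 4πr² = 4π·(6.3)² ≈ 498.759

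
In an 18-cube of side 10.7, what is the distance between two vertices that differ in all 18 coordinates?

Diagonal = √18 · 10.7 ≈ 45.3963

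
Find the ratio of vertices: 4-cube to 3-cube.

The 4-cube has 2^4 = 16 vertices. The 3-cube has 2^3 = 8 vertices. Ratio: 16/8 = 2.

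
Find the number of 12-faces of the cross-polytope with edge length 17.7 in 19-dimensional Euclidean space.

Each 12-face is the convex hull of 13 vertices, one chosen as ±e_i from each of 13 distinct axes: 2^13·C(19,13) = 222265344.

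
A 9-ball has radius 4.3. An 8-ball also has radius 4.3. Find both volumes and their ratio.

V_9(4.3) ≈ 1.65781e+06. V_8(4.3) ≈ 474390. Ratio V_9/V_8 ≈ 3.495.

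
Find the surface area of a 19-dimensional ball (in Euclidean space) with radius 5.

The surface area of an n-ball is 2π^(n/2) r^(n-1) / Γ(n/2). For n=19, r=5: 156250000000000·π^9/1378377 ≈ 3.3791e+12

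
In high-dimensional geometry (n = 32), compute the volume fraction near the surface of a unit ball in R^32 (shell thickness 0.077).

1 - (1-0.077)^32 ≈ 0.923006 ≈ 92.30%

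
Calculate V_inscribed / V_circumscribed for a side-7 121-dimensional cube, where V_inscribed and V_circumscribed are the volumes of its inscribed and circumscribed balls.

V_in/V_out = n^(-n/2) = 121^(-121/2) ≈ 9.80585e-127.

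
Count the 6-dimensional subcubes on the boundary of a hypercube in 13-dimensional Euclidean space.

f_6(13-cube) = (13 choose 6) · 2^7 = 219648.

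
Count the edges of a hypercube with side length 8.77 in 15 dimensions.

Number of 1-faces = C(15,1)·2^(15-1) = 15·16384 = 245760.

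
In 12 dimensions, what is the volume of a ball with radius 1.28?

Volume = π^{12/2}·(1.28)^12/Γ(7) ≈ 25.8277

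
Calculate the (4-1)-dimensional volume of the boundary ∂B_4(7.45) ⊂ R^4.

The surface area of an n-ball is 2π^(n/2) r^(n-1) / Γ(n/2). For n=4, r=7.45: 8162.04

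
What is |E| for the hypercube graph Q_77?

An n-cube has n·2^(n-1) edges. With n = 77: 77·75557863725914323419136 = 5817955506895402903273472.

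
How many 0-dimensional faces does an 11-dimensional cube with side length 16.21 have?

Choose 0 of 11 axes to span the face (C(11,0) = 1 way), then fix each of the remaining 11 coordinates at one of its two extreme values (2^11 = 2048 ways): 1·2048 = 2048.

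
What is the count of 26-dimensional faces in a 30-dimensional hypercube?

f_26(30-cube) = (30 choose 26) · 2^4 = 438480.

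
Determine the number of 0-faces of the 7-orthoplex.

Each 0-face is the convex hull of 1 vertex, one chosen as ±e_i from each of 1 distinct axis: 2^1·C(7,1) = 14.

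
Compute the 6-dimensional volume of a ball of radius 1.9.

V_6(1.9) = π^(6/2) · (1.9)^6 / Γ(6/2 + 1) ≈ 243.12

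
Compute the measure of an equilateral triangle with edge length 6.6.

Area = (√3/4) · 6.6² = 18.862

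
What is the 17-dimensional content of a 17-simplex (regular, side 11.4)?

Volume = 11.4^17 · √(18/2^17) / 17! ≈ 30.5629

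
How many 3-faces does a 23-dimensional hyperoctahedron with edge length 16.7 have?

Each 3-face is the convex hull of 4 vertices, one chosen as ±e_i from each of 4 distinct axes: 2^4·C(23,4) = 141680.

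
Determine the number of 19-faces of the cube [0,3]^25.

f_19(25-cube) = (25 choose 19) · 2^6 = 11334400.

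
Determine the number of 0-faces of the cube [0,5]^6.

Number of 0-faces = C(6,0) · 2^(6-0) = 1 · 64 = 64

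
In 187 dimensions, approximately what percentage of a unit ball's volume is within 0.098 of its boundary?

1 - (1-0.098)^187 ≈ 0.9999999958 ≈ (100 - 4.2e-07)%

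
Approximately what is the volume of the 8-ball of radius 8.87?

Volume = π^{8/2}·(8.87)^8/Γ(5) ≈ 1.55517e+08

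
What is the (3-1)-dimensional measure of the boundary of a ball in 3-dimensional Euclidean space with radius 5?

The surface area of an n-ball is 2π^(n/2) r^(n-1) / Γ(n/2). For n=3, r=5: 4πr² = 4π·(5)² ≈ 314.159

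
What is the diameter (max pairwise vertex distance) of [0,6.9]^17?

d = √(6.9² + 6.9² + ... + 6.9²) [17 terms] = √(17·6.9²) = 6.9√17 ≈ 28.4494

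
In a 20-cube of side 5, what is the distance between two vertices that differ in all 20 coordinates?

d = √(5² + 5² + ... + 5²) [20 terms] = √(20·5²) = 5√20 ≈ 22.3607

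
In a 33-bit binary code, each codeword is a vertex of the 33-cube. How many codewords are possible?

The 33-cube has 2^33 = 8589934592 vertices.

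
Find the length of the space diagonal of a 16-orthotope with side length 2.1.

d = √(2.1² + 2.1² + ... + 2.1²) [16 terms] = √(16·2.1²) = 2.1√16 = 8.4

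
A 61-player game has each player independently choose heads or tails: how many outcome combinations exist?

The 61-cube has 2^61 = 2305843009213693952 vertices.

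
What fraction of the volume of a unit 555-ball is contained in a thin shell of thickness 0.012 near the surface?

Shell fraction = 1 - (1-0.012)^555 ≈ 0.998769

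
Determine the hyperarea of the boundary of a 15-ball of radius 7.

The surface area of an n-ball is 2π^(n/2) r^(n-1) / Γ(n/2). For n=15, r=7: 24803586664192·π^7/19305 ≈ 3.88055e+12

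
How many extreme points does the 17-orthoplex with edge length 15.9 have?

The vertices are ±e_1, ..., ±e_17, so there are 2·17 = 34.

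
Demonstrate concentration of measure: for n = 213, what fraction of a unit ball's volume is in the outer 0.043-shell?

1 - (1-0.043)^213 ≈ 0.999914 ≈ 99.9914%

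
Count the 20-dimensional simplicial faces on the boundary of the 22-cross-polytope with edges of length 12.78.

Each 20-face is the convex hull of 21 vertices, one chosen as ±e_i from each of 21 distinct axes: 2^21·C(22,21) = 46137344.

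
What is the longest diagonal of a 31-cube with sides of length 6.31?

The space diagonal of an n-cube of side s is s√n. Here 6.31·√31 ≈ 35.1326.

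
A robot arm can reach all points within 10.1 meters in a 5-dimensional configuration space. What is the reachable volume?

V_5(10.1) = π^(5/2) · (10.1)^5 / Γ(5/2 + 1) ≈ 553230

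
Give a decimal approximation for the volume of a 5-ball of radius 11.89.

Volume = π^{5/2}·(11.89)^5/Γ(7/2) ≈ 1.25086e+06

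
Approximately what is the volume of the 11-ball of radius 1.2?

Volume = π^{11/2}·(1.2)^11/Γ(13/2) ≈ 13.999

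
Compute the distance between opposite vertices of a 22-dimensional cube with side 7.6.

The space diagonal of an n-cube of side s is s√n. Here 7.6·√22 ≈ 35.6472.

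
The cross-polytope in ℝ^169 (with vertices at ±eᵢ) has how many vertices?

An n-cross-polytope has 2n vertices; here n = 169, giving 338.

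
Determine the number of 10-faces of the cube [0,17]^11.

Number of 10-faces = C(11,10) · 2^(11-10) = 11 · 2 = 22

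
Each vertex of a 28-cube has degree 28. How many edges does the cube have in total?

The 28-cube has n·2^(n-1) = 28·2^27 = 28·134217728 = 3758096384 edges.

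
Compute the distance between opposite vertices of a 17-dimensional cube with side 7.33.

The space diagonal of an n-cube of side s is s√n. Here 7.33·√17 ≈ 30.2224.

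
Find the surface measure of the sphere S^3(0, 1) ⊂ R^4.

The surface area of an n-ball is 2π^(n/2) r^(n-1) / Γ(n/2). For n=4, r=1: 2·π^2 ≈ 19.7392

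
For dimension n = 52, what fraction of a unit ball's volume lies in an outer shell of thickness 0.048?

1 - (1-0.048)^52 ≈ 0.922532 ≈ 92.25%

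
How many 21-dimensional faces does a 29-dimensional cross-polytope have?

Number of 21-faces = 2^(21+1) · C(29,21+1) = 4194304 · 1560780 = 6546385797120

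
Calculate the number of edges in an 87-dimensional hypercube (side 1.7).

An n-cube has n·2^(n-1) edges. With n = 87: 87·77371252455336267181195264 = 6731298963614255244763987968.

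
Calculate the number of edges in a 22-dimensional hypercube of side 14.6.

The 22-cube has n·2^(n-1) = 22·2^21 = 22·2097152 = 46137344 edges.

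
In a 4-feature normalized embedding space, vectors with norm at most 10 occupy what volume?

Volume = π^{4/2}·(10)^4/Γ(3) = 5000·π^2 ≈ 49348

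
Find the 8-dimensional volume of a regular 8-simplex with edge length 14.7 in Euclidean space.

V_8 = √(9) · 14.7^8 / (8! · 2^(8/2)) ≈ 10139.6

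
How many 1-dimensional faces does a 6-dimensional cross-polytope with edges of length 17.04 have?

f_1(6-orthoplex) = 2^2 · (6 choose 2) = 60.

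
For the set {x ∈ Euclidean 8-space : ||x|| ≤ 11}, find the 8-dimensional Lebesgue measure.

The n-ball volume is π^(n/2)·r^n/Γ(n/2+1). With n=8, r=11: V = 214358881·π^4/24 ≈ 8.70021e+08.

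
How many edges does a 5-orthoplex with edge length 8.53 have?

Number of 1-faces = 2^(1+1) · C(5,1+1) = 4 · 10 = 40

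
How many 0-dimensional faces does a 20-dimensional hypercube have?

f_0(20-cube) = (20 choose 0) · 2^20 = 1048576.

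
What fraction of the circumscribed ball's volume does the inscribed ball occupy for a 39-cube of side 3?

The radii are 3/2 and 3√39/2, so the volume ratio is (1/√39)^39 = 39^{-39/2} ≈ 9.42411e-32.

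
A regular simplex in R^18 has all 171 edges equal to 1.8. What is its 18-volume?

V_18 = √(19) · 1.8^18 / (18! · 2^(18/2)) ≈ 5.23204e-14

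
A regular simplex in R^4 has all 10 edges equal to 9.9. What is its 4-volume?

V = (9.9^4 / 4!) · √((4+1) / 2^4) ≈ 223.746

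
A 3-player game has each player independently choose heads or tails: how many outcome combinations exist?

Each vertex is a binary string of length 3, so there are 2^3 = 8.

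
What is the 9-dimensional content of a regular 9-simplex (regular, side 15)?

V_9 = √(10) · 15^9 / (9! · 2^(9/2)) ≈ 14805.5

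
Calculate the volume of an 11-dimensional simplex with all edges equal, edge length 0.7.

V = (0.7^11 / 11!) · √((11+1) / 2^11) ≈ 3.79183e-11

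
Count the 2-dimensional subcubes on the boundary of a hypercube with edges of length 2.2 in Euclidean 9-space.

An n-cube has C(n,k)·2^(n-k) k-faces. Here C(9,2)·2^7 = 36·128 = 4608.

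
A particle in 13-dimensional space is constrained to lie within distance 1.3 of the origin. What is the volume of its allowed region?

The n-ball volume is π^(n/2)·r^n/Γ(n/2+1). With n=13, r=1.3: V ≈ 27.5807.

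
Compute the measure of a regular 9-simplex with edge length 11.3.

V_9 = √(10) · 11.3^9 / (9! · 2^(9/2)) ≈ 1156.93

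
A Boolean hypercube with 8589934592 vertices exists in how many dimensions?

The n-cube has 2^n vertices, and 8589934592 = 2^33, so n = 33.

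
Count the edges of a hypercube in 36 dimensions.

An n-cube has n·2^(n-1) edges. With n = 36: 36·34359738368 = 1236950581248.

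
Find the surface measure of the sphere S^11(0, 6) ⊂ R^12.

|∂B_12(6)| = 30233088·π^6/5 ≈ 5.81315e+09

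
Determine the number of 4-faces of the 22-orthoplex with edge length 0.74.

An n-cross-polytope has 2^(k+1)·C(n,k+1) k-faces. Here 2^5·C(22,5) = 32·26334 = 842688.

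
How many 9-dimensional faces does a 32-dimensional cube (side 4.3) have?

Number of 9-faces = C(32,9) · 2^(32-9) = 28048800 · 8388608 = 235290388070400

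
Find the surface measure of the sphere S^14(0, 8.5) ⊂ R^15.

S_15(8.5) = 2·π^(15/2)·(8.5)^14 / Γ(15/2) = 168377826559400929·π^7/8648640 ≈ 5.88012e+13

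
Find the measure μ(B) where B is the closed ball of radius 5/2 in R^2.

V = 25·π/4 ≈ 19.635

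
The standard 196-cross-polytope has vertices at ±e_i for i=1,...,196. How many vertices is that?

The vertices are ±e_1, ..., ±e_196, so there are 2·196 = 392.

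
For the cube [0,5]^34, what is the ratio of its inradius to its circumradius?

r_in / r_out = (5/2) / (5√34/2) = 1/√34 ≈ 0.171499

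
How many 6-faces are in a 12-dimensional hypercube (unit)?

f_6(12-cube) = (12 choose 6) · 2^6 = 59136.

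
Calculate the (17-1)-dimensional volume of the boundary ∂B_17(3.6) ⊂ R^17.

|∂B_17(3.6)| ≈ 1.90744e+09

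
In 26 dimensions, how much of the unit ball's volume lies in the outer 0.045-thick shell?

Shell fraction = 1 - (1-0.045)^26 ≈ 0.697944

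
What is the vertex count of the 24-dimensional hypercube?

The 24-cube has 2^24 = 16777216 vertices.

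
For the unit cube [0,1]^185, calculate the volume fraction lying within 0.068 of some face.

Shell fraction = 1 - (1-0.136)^185 ≈ 1 - 1.799e-12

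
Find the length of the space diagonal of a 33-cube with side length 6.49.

The space diagonal of an n-cube of side s is s√n. Here 6.49·√33 ≈ 37.2822.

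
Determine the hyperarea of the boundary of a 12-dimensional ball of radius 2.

|∂B_12(2)| = 512·π^6/15 ≈ 32815.4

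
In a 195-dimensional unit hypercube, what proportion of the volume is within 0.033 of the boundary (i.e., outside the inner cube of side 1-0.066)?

1 - (1 - 2·0.033)^195 = 1 - 0.934^195 ≈ 0.9999983494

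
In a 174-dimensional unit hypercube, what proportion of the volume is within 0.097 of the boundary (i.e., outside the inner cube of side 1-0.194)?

Shell fraction = 1 - (1-0.194)^174 ≈ 1 - 5.038e-17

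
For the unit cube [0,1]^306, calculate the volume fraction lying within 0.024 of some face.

The inner cube has side 1-2·0.024 = 0.952 and volume (0.952)^306 ≈ 2.903e-07, so the shell holds 0.9999997097 of the volume.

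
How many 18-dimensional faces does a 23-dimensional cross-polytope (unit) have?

Number of 18-faces = 2^(18+1) · C(23,18+1) = 524288 · 8855 = 4642570240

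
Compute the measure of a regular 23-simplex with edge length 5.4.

V_23 = √(24) · 5.4^23 / (23! · 2^(23/2)) ≈ 4.57955e-09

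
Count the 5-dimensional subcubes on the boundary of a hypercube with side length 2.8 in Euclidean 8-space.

Choose 5 of 8 axes to span the face (C(8,5) = 56 ways), then fix each of the remaining 3 coordinates at one of its two extreme values (2^3 = 8 ways): 56·8 = 448.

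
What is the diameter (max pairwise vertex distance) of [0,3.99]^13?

The space diagonal of an n-cube of side s is s√n. Here 3.99·√13 ≈ 14.3861.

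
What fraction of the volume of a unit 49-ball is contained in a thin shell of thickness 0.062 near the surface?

Shell fraction = 1 - (1-0.062)^49 ≈ 0.956555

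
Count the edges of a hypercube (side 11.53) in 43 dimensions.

An n-cube has n·2^(n-1) edges. With n = 43: 43·4398046511104 = 189115999977472.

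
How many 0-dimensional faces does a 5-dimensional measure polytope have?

f_0(5-cube) = (5 choose 0) · 2^5 = 32.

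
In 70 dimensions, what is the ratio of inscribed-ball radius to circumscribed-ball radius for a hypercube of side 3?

Ratio = (s/2)/(s√70/2) = 70^(-1/2) ≈ 0.119523.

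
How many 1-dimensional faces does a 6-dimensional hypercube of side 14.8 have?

f_1(6-cube) = (6 choose 1) · 2^5 = 192.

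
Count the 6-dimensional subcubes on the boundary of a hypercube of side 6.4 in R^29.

Number of 6-faces = C(29,6) · 2^(29-6) = 475020 · 8388608 = 3984756572160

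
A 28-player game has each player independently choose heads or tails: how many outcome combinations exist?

Number of vertices = 2^28 = 268435456.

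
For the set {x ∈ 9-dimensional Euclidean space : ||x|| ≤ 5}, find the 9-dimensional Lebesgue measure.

V_9(5) = π^(9/2) · (5)^9 / Γ(9/2 + 1) = 12500000·π^4/189 ≈ 6.4424e+06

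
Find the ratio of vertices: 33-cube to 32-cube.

The 33-cube has 2^33 = 8589934592 vertices. The 32-cube has 2^32 = 4294967296 vertices. Ratio: 8589934592/4294967296 = 2.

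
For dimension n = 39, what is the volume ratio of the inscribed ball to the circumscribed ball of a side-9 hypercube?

Volume scales as r^n, and r_in/r_out = 1/√39, giving (1/√39)^39 ≈ 9.42411e-32.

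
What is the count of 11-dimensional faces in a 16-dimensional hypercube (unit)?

Choose 11 of 16 axes to span the face (C(16,11) = 4368 ways), then fix each of the remaining 5 coordinates at one of its two extreme values (2^5 = 32 ways): 4368·32 = 139776.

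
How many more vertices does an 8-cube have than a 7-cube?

The 8-cube has 2^8 = 256 vertices. The 7-cube has 2^7 = 128 vertices. Difference: 256 - 128 = 128.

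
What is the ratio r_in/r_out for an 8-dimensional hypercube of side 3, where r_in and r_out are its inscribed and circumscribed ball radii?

For an n-cube of any side s, the inradius is s/2 and the circumradius is s√n/2, so the ratio is 1/√8 ≈ 0.353553.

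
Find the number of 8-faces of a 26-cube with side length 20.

f_8(26-cube) = (26 choose 8) · 2^18 = 409541017600.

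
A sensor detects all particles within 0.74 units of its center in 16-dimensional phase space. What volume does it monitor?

V_16(0.74) = π^(16/2) · (0.74)^16 / Γ(16/2 + 1) ≈ 0.00190277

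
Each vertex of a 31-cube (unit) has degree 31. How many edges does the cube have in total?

The 31-cube has n·2^(n-1) = 31·2^30 = 31·1073741824 = 33285996544 edges.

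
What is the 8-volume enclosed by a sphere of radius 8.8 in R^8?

Volume = π^{8/2}·(8.8)^8/Γ(5) ≈ 1.45965e+08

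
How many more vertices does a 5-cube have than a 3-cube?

The 5-cube has 2^5 = 32 vertices. The 3-cube has 2^3 = 8 vertices. Difference: 32 - 8 = 24.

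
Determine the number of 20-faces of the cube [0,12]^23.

Number of 20-faces = C(23,20) · 2^(23-20) = 1771 · 8 = 14168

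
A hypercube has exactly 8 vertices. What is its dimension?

The n-cube has 2^n vertices, and 8 = 2^3, so n = 3.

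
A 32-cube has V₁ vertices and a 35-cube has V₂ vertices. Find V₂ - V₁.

V₁ = 2^32 = 4294967296. V₂ = 2^35 = 34359738368. V₂ - V₁ = 30064771072.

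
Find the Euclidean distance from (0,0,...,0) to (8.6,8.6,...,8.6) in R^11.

Diagonal = √11 · 8.6 ≈ 28.523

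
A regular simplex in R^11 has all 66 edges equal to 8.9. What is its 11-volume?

For a regular n-simplex with edge a, V = (a^n / n!)·√((n+1)/2^n). With a=8.9, n=11: V ≈ 53.2182.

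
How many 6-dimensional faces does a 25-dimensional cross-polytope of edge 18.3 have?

Number of 6-faces = 2^(6+1) · C(25,6+1) = 128 · 480700 = 61529600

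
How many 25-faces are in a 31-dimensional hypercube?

Choose 25 of 31 axes to span the face (C(31,25) = 736281 ways), then fix each of the remaining 6 coordinates at one of its two extreme values (2^6 = 64 ways): 736281·64 = 47121984.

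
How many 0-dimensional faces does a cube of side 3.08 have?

f_0(3-cube) = (3 choose 0) · 2^3 = 8.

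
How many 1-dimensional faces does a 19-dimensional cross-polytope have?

f_1(19-orthoplex) = 2^2 · (19 choose 2) = 684.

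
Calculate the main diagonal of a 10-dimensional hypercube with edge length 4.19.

The space diagonal of an n-cube of side s is s√n. Here 4.19·√10 ≈ 13.2499.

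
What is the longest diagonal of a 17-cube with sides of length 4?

The space diagonal of an n-cube of side s is s√n. Here 4·√17 ≈ 16.4924.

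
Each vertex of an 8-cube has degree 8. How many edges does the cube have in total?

Each of the 2^8 = 256 vertices has degree 8; total edges = 8·2^8/2 = 1024.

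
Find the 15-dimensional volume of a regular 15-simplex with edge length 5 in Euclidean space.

Volume = 5^15 · √(16/2^15) / 15! ≈ 0.000515686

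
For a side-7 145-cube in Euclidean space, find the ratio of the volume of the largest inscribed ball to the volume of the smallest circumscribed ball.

V_in / V_out = (r_in/r_out)^145 = (1/√145)^145 = 145^(-145/2) ≈ 1.99903e-157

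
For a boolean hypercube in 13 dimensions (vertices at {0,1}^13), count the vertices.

Each vertex is a binary string of length 13, so there are 2^13 = 8192.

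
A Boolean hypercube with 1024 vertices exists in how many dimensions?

Since 2^n = 1024, we have n = 10.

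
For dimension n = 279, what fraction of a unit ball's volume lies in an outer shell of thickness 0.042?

1 - (1-0.042)^279 ≈ 0.999994 ≈ 99.999368%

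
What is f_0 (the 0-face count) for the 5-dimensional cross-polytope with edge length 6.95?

An n-cross-polytope has 2^(k+1)·C(n,k+1) k-faces. Here 2^1·C(5,1) = 2·5 = 10.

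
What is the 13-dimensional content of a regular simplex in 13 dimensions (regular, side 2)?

For a regular n-simplex with edge a, V = (a^n / n!)·√((n+1)/2^n). With a=2, n=13: V ≈ 5.43849e-08.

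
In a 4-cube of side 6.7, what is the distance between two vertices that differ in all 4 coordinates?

Diagonal = √4 · 6.7 = 13.4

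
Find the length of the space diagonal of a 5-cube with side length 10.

The space diagonal of an n-cube of side s is s√n. Here 10·√5 ≈ 22.3607.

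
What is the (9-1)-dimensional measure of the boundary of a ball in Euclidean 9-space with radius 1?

|∂B_9(1)| = 32·π^4/105 ≈ 29.6866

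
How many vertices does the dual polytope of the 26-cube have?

The 26-dimensional cross-polytope has 2n = 2·26 = 52 vertices.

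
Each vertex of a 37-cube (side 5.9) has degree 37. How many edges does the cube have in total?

The 37-cube has n·2^(n-1) = 37·2^36 = 37·68719476736 = 2542620639232 edges.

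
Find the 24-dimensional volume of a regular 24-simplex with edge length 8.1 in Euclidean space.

For a regular n-simplex with edge a, V = (a^n / n!)·√((n+1)/2^n). With a=8.1, n=24: V ≈ 1.25183e-05.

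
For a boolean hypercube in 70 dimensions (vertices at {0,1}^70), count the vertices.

Each vertex is a binary string of length 70, so there are 2^70 = 1180591620717411303424.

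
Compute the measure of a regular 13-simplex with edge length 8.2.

Volume = 8.2^13 · √(14/2^13) / 13! ≈ 5.03117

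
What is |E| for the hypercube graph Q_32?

An n-cube has n·2^(n-1) edges. With n = 32: 32·2147483648 = 68719476736.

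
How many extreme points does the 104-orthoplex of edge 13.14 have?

The vertices are ±e_1, ..., ±e_104, so there are 2·104 = 208.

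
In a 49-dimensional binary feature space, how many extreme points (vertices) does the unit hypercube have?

Number of vertices = 2^49 = 562949953421312.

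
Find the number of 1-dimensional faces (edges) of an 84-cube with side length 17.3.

Each of the 2^84 = 19342813113834066795298816 vertices has degree 84; total edges = 84·2^84/2 = 812398150781030805402550272.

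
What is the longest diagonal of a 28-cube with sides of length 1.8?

||(1.8,1.8,...,1.8)|| = √(28)·1.8 ≈ 9.5247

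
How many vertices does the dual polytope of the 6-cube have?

The 6-dimensional cross-polytope has 2n = 2·6 = 12 vertices.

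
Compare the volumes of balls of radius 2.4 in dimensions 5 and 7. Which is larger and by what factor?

V_5(2.4) ≈ 419.136, V_7(2.4) ≈ 2167. The 7-ball is larger by a factor of 5.17.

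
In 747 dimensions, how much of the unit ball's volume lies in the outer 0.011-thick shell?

1 - (1-0.011)^747 ≈ 0.999742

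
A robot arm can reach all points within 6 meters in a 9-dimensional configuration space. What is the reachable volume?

Volume = π^{9/2}·(6)^9/Γ(11/2) = 11943936·π^4/35 ≈ 3.32414e+07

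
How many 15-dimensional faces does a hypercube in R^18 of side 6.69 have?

An n-cube has C(n,k)·2^(n-k) k-faces. Here C(18,15)·2^3 = 816·8 = 6528.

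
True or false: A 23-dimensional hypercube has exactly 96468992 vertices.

False. The 23-cube has 2^23 = 8388608 vertices.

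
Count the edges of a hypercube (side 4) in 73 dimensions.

Number of 1-faces = C(73,1)·2^(73-1) = 73·4722366482869645213696 = 344732753249484100599808.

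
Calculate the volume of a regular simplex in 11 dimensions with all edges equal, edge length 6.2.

V = (6.2^11 / 11!) · √((11+1) / 2^11) ≈ 0.99788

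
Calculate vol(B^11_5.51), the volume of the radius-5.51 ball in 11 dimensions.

The n-ball volume is π^(n/2)·r^n/Γ(n/2+1). With n=11, r=5.51: V ≈ 2.67776e+08.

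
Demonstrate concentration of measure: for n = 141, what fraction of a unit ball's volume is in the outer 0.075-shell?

1 - (1-0.075)^141 ≈ 0.999983 ≈ 99.998317%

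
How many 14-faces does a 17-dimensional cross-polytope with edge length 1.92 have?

f_14(17-orthoplex) = 2^15 · (17 choose 15) = 4456448.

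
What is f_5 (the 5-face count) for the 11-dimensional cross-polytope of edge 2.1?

An n-cross-polytope has 2^(k+1)·C(n,k+1) k-faces. Here 2^6·C(11,6) = 64·462 = 29568.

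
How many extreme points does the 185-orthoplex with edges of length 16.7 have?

The vertices are ±e_1, ..., ±e_185, so there are 2·185 = 370.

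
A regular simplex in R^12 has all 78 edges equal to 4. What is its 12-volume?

Volume = 4^12 · √(13/2^12) / 12! ≈ 0.00197322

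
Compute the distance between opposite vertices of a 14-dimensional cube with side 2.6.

d = √(2.6² + 2.6² + ... + 2.6²) [14 terms] = √(14·2.6²) = 2.6√14 ≈ 9.72831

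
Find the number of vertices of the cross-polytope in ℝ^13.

f_0(13-orthoplex) = 2^1 · (13 choose 1) = 26.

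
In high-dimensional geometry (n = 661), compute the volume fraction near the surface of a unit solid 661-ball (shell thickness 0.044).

1 - (1-0.044)^661 ≈ 1 - 1.21e-13 ≈ (100 - 1.21e-11)%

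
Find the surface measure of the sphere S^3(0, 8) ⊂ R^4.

The surface area of an n-ball is 2π^(n/2) r^(n-1) / Γ(n/2). For n=4, r=8: 1024·π^2 ≈ 10106.5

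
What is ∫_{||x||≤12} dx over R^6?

Volume = π^{6/2}·(12)^6/Γ(4) = 497664·π^3 ≈ 1.54307e+07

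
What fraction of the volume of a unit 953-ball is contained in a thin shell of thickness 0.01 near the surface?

1 - (1-0.01)^953 ≈ 0.999931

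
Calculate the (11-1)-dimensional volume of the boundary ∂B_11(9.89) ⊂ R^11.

S_11(9.89) = 2·π^(11/2)·(9.89)^10 / Γ(11/2) ≈ 1.8555e+11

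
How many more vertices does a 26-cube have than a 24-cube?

The 26-cube has 2^26 = 67108864 vertices. The 24-cube has 2^24 = 16777216 vertices. Difference: 67108864 - 16777216 = 50331648.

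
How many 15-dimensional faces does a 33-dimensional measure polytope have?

Choose 15 of 33 axes to span the face (C(33,15) = 1037158320 ways), then fix each of the remaining 18 coordinates at one of its two extreme values (2^18 = 262144 ways): 1037158320·262144 = 271884830638080.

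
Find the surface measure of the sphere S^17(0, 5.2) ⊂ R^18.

S = n·V_n(r)/r = 18·V_18(5.2)/5.2 (volume-to-surface relation), giving 2.19743e+12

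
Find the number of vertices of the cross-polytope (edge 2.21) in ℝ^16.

f_0(16-orthoplex) = 2^1 · (16 choose 1) = 32.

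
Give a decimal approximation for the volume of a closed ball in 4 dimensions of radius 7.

The n-ball volume is π^(n/2)·r^n/Γ(n/2+1). With n=4, r=7: V = 2401·π^2/2 ≈ 11848.5.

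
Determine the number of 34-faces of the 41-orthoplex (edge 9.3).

An n-cross-polytope has 2^(k+1)·C(n,k+1) k-faces. Here 2^35·C(41,35) = 34359738368·4496388 = 154494715281014784.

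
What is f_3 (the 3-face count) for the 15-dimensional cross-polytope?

An n-cross-polytope has 2^(k+1)·C(n,k+1) k-faces. Here 2^4·C(15,4) = 16·1365 = 21840.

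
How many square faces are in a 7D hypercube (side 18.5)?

Choose 2 of 7 axes to span the face (C(7,2) = 21 ways), then fix each of the remaining 5 coordinates at one of its two extreme values (2^5 = 32 ways): 21·32 = 672.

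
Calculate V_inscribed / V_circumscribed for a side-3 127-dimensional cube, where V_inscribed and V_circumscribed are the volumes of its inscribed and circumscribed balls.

Volume scales as r^n, and r_in/r_out = 1/√127, giving (1/√127)^127 ≈ 2.56132e-134.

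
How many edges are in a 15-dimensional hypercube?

An n-cube has C(n,k)·2^(n-k) k-faces. Here C(15,1)·2^14 = 15·16384 = 245760.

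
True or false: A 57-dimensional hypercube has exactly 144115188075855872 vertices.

True. The 57-cube has 2^57 = 144115188075855872 vertices.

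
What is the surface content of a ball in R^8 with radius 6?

The surface area of an n-ball is 2π^(n/2) r^(n-1) / Γ(n/2). For n=8, r=6: 93312·π^4 ≈ 9.08944e+06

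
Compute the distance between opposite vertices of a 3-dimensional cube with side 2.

||(2,2,...,2)|| = √(3)·2 ≈ 3.4641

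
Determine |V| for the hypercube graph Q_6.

Each vertex is a binary string of length 6, so there are 2^6 = 64.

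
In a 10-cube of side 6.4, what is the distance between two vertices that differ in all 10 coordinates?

||(6.4,6.4,...,6.4)|| = √(10)·6.4 ≈ 20.2386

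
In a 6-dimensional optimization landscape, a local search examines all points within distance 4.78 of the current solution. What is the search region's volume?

V_6(4.78) = π^(6/2) · (4.78)^6 / Γ(6/2 + 1) ≈ 61640.4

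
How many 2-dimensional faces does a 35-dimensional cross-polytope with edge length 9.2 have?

f_2(35-orthoplex) = 2^3 · (35 choose 3) = 52360.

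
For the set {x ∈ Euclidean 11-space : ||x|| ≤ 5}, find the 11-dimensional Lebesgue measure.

V = 625000000·π^5/2079 ≈ 9.19973e+07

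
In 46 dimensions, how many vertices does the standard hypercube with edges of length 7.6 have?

Number of vertices = 2^46 = 70368744177664.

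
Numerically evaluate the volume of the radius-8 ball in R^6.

V_6(8) = π^(6/2) · (8)^6 / Γ(6/2 + 1) = 131072·π^3/3 ≈ 1.35468e+06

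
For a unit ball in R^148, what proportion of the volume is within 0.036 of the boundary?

V(inner)/V(outer) = ((1-0.036)/1)^148 ≈ 0.004399, so the shell fraction is 0.995601.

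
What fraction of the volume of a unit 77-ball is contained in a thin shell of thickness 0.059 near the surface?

Shell fraction = 1 - (1-0.059)^77 ≈ 0.990744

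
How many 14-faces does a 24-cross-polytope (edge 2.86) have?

Each 14-face is the convex hull of 15 vertices, one chosen as ±e_i from each of 15 distinct axes: 2^15·C(24,15) = 42844291072.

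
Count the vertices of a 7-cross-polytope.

Number of vertices = 2n = 14.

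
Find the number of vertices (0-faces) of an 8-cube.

Number of 0-faces = C(8,0) · 2^(8-0) = 1 · 256 = 256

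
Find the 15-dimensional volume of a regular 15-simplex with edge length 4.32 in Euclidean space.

V_15 = √(16) · 4.32^15 / (15! · 2^(15/2)) ≈ 5.75561e-05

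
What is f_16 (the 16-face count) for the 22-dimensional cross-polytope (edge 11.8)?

f_16(22-orthoplex) = 2^17 · (22 choose 17) = 3451650048.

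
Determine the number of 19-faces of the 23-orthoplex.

An n-cross-polytope has 2^(k+1)·C(n,k+1) k-faces. Here 2^20·C(23,20) = 1048576·1771 = 1857028096.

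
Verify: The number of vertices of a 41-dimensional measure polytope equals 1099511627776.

False. The 41-cube has 2^41 = 2199023255552 vertices.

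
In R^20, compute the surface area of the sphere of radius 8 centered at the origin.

S = n·V_n(r)/r = 20·V_20(8)/8 (volume-to-surface relation), giving 2251799813685248·π^10/2835 ≈ 7.43833e+16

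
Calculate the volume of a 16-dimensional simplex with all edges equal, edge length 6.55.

Volume = 6.55^16 · √(17/2^16) / 16! ≈ 0.00883539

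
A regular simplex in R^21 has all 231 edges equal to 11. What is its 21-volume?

V_21 = √(22) · 11^21 / (21! · 2^(21/2)) ≈ 0.469136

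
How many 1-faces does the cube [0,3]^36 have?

An n-cube has n·2^(n-1) edges. With n = 36: 36·34359738368 = 1236950581248.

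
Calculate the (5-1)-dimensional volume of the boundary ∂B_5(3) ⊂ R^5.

The surface area of an n-ball is 2π^(n/2) r^(n-1) / Γ(n/2). For n=5, r=3: 216·π^2 ≈ 2131.83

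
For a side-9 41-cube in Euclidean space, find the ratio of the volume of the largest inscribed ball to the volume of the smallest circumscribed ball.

The radii are 9/2 and 9√41/2, so the volume ratio is (1/√41)^41 = 41^{-41/2} ≈ 8.66824e-34.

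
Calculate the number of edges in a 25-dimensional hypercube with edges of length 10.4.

The 25-cube has n·2^(n-1) = 25·2^24 = 25·16777216 = 419430400 edges.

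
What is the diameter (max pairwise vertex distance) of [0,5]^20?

||(5,5,...,5)|| = √(20)·5 ≈ 22.3607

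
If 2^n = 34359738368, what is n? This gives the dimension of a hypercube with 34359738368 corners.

The n-cube has 2^n vertices, and 34359738368 = 2^35, so n = 35.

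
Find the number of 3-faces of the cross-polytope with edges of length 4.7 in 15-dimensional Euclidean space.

f_3(15-orthoplex) = 2^4 · (15 choose 4) = 21840.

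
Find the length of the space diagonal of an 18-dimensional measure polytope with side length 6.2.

Diagonal = √18 · 6.2 ≈ 26.3044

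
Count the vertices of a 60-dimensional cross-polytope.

Number of vertices = 2n = 120.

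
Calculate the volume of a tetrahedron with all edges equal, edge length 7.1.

Volume = (√2/12) · 7.1³ = 42.1802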